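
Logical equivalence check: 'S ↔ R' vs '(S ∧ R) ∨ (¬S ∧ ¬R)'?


Expression 1: S ↔ R
Expression 2: (S ∧ R) ∨ (¬S ∧ ¬R)
Truth table (S R | Expr1 Expr2):
  T T |   T     T
  T F |   F     F
  F T |   F     F
  F F |   T     T
All 4 rows agree, so the expressions are logically equivalent.

Yes


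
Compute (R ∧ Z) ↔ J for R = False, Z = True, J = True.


R = False, Z = True, J = True
Step 1: R ∧ Z = False AND True = False
Step 2: (False) ↔ J: true when both sides have same truth value.
Result: False ↔ True = False

False


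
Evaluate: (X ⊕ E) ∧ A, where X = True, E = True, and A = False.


X = True, E = True, A = False
Step 1: X ⊕ E = True XOR True = False
Step 2: False ∧ A = False AND False = False
XOR true when exactly one of X,E is true; then AND with A.

False


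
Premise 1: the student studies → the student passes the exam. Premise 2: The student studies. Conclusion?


Modus ponens: P → Q, P ⊢ Q
P: the student studies
Q: the student passes the exam
We have P → Q and P is true.
By modus ponens, Q must be true.

The student passes the exam


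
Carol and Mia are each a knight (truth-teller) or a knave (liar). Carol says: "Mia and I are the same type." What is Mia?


Carol says: "Mia and I are the same type."
Case 1: Carol is a Knight (truth-teller)
  Statement is true → they ARE the same → Mia is also a Knight
Case 2: Carol is a Knave (liar)
  Statement is false → they are NOT the same → Mia is a Knight
In both cases, Mia is a Knight.

Knight


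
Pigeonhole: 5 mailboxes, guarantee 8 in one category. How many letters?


Pigeonhole: to guarantee k in one of n categories, need (k-1)×n + 1.
k = 8, n = 5
Minimum = (8-1) × 5 + 1 = 7 × 5 + 1

36


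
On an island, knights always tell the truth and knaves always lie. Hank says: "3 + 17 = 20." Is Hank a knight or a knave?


Statement: "3 + 17 = 20."
Actual: 3 + 17 = 20
Claimed: 20
Statement is TRUE → Hank tells the truth → Knight

Knight


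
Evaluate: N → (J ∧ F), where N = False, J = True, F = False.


N = False, J = True, F = False
Step 1: J ∧ F = True AND False = False
Step 2: N → (False): false only when N=True and consequent=False.
Result: True

True


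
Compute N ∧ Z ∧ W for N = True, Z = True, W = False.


N = True, Z = True, W = False
Step 1: N ∧ Z = True AND True = True
Step 2: (True) ∧ W = (True) AND False = False
AND is true only when ALL operands are true.

False


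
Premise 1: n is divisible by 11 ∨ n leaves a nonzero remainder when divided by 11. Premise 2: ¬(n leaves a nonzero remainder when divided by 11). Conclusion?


Disjunctive syllogism: P ∨ Q, ¬P ⊢ Q
Disjunction: n is divisible by 11 ∨ n leaves a nonzero remainder when divided by 11
We know it is not the case that n leaves a nonzero remainder when divided by 11.
By disjunctive syllogism, the other disjunct must be true.

n is divisible by 11


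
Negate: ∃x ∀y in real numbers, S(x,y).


Original: ∃x ∀y S(x,y)
Rule: ¬∀→∃, ¬∃→∀, negate predicate.
Negation: ∀x ∃y ¬S(x,y)

∀x ∃y ¬S(x,y)


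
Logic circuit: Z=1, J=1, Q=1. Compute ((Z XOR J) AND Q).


Z XOR J = 1^1 = 0
0 AND 1 = 0

0


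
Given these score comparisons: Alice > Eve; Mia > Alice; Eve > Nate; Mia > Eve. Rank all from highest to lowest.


Constraints: Alice > Eve; Mia > Alice; Eve > Nate; Mia > Eve
Method: at each step, the next-highest is the one remaining person who never appears on the smaller side of a constraint between remaining people.
  Step 1: remaining {Eve, Alice, Mia, Nate}; on the smaller side: {Eve, Alice, Nate} → Mia is next (Mia > Alice; Mia > Eve).
  Step 2: remaining {Eve, Alice, Nate}; on the smaller side: {Eve, Nate} → Alice is next (Alice > Eve).
  Step 3: remaining {Eve, Nate}; on the smaller side: {Nate} → Eve is next (Eve > Nate).
  Step 4: only Nate remains → lowest.
Final ranking (highest to lowest):

Mia > Alice > Eve > Nate


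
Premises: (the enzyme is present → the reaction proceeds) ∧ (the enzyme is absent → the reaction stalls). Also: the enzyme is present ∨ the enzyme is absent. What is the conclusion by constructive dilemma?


Constructive dilemma: (P → Q) ∧ (R → S), P ∨ R ⊢ Q ∨ S
Premise 1: the enzyme is present → the reaction proceeds
Premise 2: the enzyme is absent → the reaction stalls
Premise 3: the enzyme is present ∨ the enzyme is absent
Case 1: Assuming the enzyme is present, then by Premise 1, the reaction proceeds.
Case 2: Assuming the enzyme is absent, then by Premise 2, the reaction stalls.
Since one of the enzyme is present or the enzyme is absent must hold, we get the reaction proceeds or the reaction stalls.

The reaction proceeds or the reaction stalls.


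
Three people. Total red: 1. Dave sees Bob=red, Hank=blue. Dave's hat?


Total red = 1, seen red = 1
Own red = 1 - 1 = 0
Dave's hat is blue.

blue


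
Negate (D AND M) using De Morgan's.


De Morgan's law: ¬(P ∧ Q) ≡ ¬P ∨ ¬Q
¬(D ∧ M) = ¬D ∨ ¬M

¬D ∨ ¬M


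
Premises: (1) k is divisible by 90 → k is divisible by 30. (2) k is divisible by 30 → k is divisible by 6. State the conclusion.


Hypothetical syllogism: P → Q, Q → R ⊢ P → R
Premise 1: k is divisible by 90 → k is divisible by 30
Premise 2: k is divisible by 30 → k is divisible by 6
Chain the implications: the middle term (k is divisible by 30) links the two.
Conclusion: If k is divisible by 90, then k is divisible by 6.

If k is divisible by 90, then k is divisible by 6.


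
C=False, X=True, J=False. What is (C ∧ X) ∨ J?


C = False, X = True, J = False
Expression: (C ∧ X) ∨ J
Step 1: C ∧ X = False AND True = False
Step 2: (False) ∨ J = False OR False = False

False


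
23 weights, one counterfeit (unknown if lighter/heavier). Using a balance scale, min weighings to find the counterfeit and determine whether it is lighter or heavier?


Let n = 23. 46 possibilities (n weights × lighter/heavier); each weighing has 3 outcomes.
Bound for k weighings: say the first weighing puts j weights on each pan. If it tips, the 2j weighed weights remain suspects (each with a known direction) and k-1 weighings give 3^(k-1) outcomes; 3^(k-1) is odd, so 2j ≤ 3^(k-1) - 1. If it balances, the n - 2j unweighed weights remain with direction unknown: 2(n - 2j) ≤ 3^(k-1) - 1 by the same parity argument. Adding, n ≤ (3^(k-1) - 1) + (3^(k-1) - 1)/2 = (3^k - 3)/2, and the classical three-group strategy achieves this (3 weights in 2 weighings, 12 in 3, 39 in 4, 120 in 5).
So we need the smallest k with (3^k - 3)/2 ≥ 23.
k = 3: (3^3 - 3)/2 = 12 < 23 ✗
k = 4: (3^4 - 3)/2 = 39 ≥ 23 ✓

4


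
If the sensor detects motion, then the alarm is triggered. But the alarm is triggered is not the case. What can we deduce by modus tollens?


Modus tollens: P → Q, ¬Q ⊢ ¬P
P: the sensor detects motion
Q: the alarm is triggered
We have P → Q and Q is false.
By modus tollens, P must be false.

It is not the case that the sensor detects motion


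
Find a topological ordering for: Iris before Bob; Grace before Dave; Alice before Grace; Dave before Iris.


Constraints: Iris before Bob; Grace before Dave; Alice before Grace; Dave before Iris
Method: repeatedly schedule the remaining task that has no remaining task required before it.
  Step 1: remaining {Dave, Grace, Iris, Bob, Alice}; every task except Alice still has a predecessor pending → schedule Alice.
  Step 2: remaining {Dave, Grace, Iris, Bob}; every task except Grace still has a predecessor pending → schedule Grace.
  Step 3: remaining {Dave, Iris, Bob}; every task except Dave still has a predecessor pending → schedule Dave.
  Step 4: remaining {Iris, Bob}; every task except Iris still has a predecessor pending → schedule Iris.
  Step 5: only Bob remains → schedule Bob.
Resulting order:

Alice → Grace → Dave → Iris → Bob


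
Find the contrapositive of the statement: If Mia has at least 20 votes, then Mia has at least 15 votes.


Original: If Mia has at least 20 votes, then Mia has at least 15 votes
Contrapositive: If ¬Q, then ¬P
Negate Q: not (Mia has at least 15 votes)
Negate P: not (Mia has at least 20 votes)

If not (Mia has at least 15 votes), then not (Mia has at least 20 votes).


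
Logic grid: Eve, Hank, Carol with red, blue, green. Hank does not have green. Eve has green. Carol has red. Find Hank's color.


From clues:
  Carol → red
  Eve → green
By elimination, Hank gets the remaining.

blue


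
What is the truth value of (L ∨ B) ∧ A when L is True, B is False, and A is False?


L = True, B = False, A = False
Step 1: L ∨ B = True OR False = True
Step 2: True ∧ A = True AND False = False
OR is true when at least one operand is true; AND requires both.

False


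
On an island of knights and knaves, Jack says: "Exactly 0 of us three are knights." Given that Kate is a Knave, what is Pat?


Jack claims exactly 0 knights among Jack, Kate, Pat.
Given: Kate is a Knave.

Case 1: Jack is a Knight (tells truth)
  Then exactly 0 of the three are knights.
  Counting Jack, Kate: 1 knight(s) so far. Need -1 more → impossible.
Case 2: Jack is a Knave (lies)
  Then the count is NOT 0.
  If Pat = Knave, count = 0 = 0 → claim would be true, contradicts lie.
  If Pat = Knight, count = 1 ≠ 0 → lie confirmed ✓

Pat is a Knight.

Knight


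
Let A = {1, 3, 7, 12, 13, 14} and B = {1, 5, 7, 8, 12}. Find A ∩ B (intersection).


A = {1, 3, 7, 12, 13, 14}
B = {1, 5, 7, 8, 12}
Operation: intersection
Elements in both: 1, 7, 12

{1, 7, 12}


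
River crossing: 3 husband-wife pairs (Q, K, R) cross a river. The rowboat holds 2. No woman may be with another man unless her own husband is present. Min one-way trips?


Label couples Q, K, R (H = husband, W = wife).
Counting alone: 6 people, the rowboat carries 2 and someone must bring it back, so each round trip nets at most +1 on the far side until the last crossing → at least 9 trips. The jealousy constraint makes 9 impossible; the shortest valid schedule has 11:
1. WQ+WK →  (far: WQ,WK; near: HQ,HK,HR,WR)
2. WQ ←       (far: WK; near: HQ,HK,HR,WQ,WR)
3. WQ+WR →  (far: WQ,WK,WR; near: HQ,HK,HR)
4. WQ ←       (far: WK,WR; near: HQ,HK,HR,WQ)
5. HK+HR →  (far: HK,WK,HR,WR; near: HQ,WQ)
6. HK+WK ←  (far: HR,WR; near: HQ,WQ,HK,WK)
7. HQ+HK →  (far: HQ,HK,HR,WR; near: WQ,WK)
8. WR ←       (far: HQ,HK,HR; near: WQ,WK,WR)
9. WQ+WK →  (far: HQ,WQ,HK,WK,HR; near: WR)
10. HR ←      (far: HQ,WQ,HK,WK; near: HR,WR)
11. HR+WR → (far: all six; near: empty)
In every state each wife is either with her husband or with no other man.
Minimum trips = 11

11


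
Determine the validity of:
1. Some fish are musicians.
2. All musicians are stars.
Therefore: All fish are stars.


Premise 1: Some fish are musicians.
Premise 2: All musicians are stars.
Conclusion: All fish are stars.
Fallacy: illicit minor. The minor term (fish) is distributed in the conclusion ('All fish ...') but undistributed in its premise ('Some fish are musicians' doesn't cover all fish).
Only 'Some fish are stars' follows, not 'All'.

Invalid


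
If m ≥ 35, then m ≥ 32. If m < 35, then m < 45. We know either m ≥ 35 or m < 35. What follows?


Constructive dilemma: (P → Q) ∧ (R → S), P ∨ R ⊢ Q ∨ S
Premise 1: m ≥ 35 → m ≥ 32
Premise 2: m < 35 → m < 45
Premise 3: m ≥ 35 ∨ m < 35
Case 1: Assuming m ≥ 35, then by Premise 1, m ≥ 32.
Case 2: Assuming m < 35, then by Premise 2, m < 45.
Since one of m ≥ 35 or m < 35 must hold, we get m ≥ 32 or m < 45.

m ≥ 32 or m < 45.


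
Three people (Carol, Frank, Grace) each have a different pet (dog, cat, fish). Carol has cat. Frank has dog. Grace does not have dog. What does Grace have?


From clues:
  Frank → dog
  Carol → cat
By elimination, Grace gets the remaining.

fish


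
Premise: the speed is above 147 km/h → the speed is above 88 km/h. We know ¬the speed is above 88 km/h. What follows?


Modus tollens: P → Q, ¬Q ⊢ ¬P
P: the speed is above 147 km/h
Q: the speed is above 88 km/h
We have P → Q and Q is false.
By modus tollens, P must be false.

It is not the case that the speed is above 147 km/h


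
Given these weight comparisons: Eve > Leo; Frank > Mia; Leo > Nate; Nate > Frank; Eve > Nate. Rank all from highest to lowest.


Constraints: Eve > Leo; Frank > Mia; Leo > Nate; Nate > Frank; Eve > Nate
Method: at each step, the next-highest is the one remaining person who never appears on the smaller side of a constraint between remaining people.
  Step 1: remaining {Eve, Leo, Frank, Mia, Nate}; on the smaller side: {Leo, Frank, Mia, Nate} → Eve is next (Eve > Leo; Eve > Nate).
  Step 2: remaining {Leo, Frank, Mia, Nate}; on the smaller side: {Frank, Mia, Nate} → Leo is next (Leo > Nate).
  Step 3: remaining {Frank, Mia, Nate}; on the smaller side: {Frank, Mia} → Nate is next (Nate > Frank).
  Step 4: remaining {Frank, Mia}; on the smaller side: {Mia} → Frank is next (Frank > Mia).
  Step 5: only Mia remains → lowest.
Final ranking (highest to lowest):

Eve > Leo > Nate > Frank > Mia


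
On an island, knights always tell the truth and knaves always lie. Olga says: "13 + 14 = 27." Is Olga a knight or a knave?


Statement: "13 + 14 = 27."
Actual: 13 + 14 = 27
Claimed: 27
Statement is TRUE → Olga tells the truth → Knight

Knight


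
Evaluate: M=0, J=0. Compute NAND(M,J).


M AND J = 0
NOT(0) = 1

1


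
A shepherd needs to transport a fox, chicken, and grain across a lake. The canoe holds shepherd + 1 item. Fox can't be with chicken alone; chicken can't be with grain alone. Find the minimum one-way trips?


1. shepherd+chicken → 2. shepherd ← 3. shepherd+fox → 4. shepherd+chicken ← 5. shepherd+grain → 6. shepherd ← 7. shepherd+chicken →
Minimum trips = 7

7


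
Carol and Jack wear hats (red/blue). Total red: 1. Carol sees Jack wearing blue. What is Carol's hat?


Total red = 1, Jack = blue
Red accounted for: 0
Remaining for Carol: 1
Carol's hat is red.

red


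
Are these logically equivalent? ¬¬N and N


Expression 1: ¬¬N
Expression 2: N
Truth table (N | Expr1 Expr2):
  T |   T     T
  F |   F     F
All 2 rows agree, so the expressions are logically equivalent.

Yes


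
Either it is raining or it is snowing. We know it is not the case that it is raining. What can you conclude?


Disjunctive syllogism: P ∨ Q, ¬P ⊢ Q
Disjunction: it is raining ∨ it is snowing
We know it is not the case that it is raining.
By disjunctive syllogism, the other disjunct must be true.

It is snowing


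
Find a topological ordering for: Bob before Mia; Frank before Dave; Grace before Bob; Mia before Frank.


Constraints: Bob before Mia; Frank before Dave; Grace before Bob; Mia before Frank
Method: repeatedly schedule the remaining task that has no remaining task required before it.
  Step 1: remaining {Dave, Mia, Frank, Bob, Grace}; every task except Grace still has a predecessor pending → schedule Grace.
  Step 2: remaining {Dave, Mia, Frank, Bob}; every task except Bob still has a predecessor pending → schedule Bob.
  Step 3: remaining {Dave, Mia, Frank}; every task except Mia still has a predecessor pending → schedule Mia.
  Step 4: remaining {Dave, Frank}; every task except Frank still has a predecessor pending → schedule Frank.
  Step 5: only Dave remains → schedule Dave.
Resulting order:

Grace → Bob → Mia → Frank → Dave


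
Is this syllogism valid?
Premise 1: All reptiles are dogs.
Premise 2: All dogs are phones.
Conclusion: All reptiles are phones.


Premise 1: All reptiles are dogs.
Premise 2: All dogs are phones.
Conclusion: All reptiles are phones.
Barbara syllogism (AAA-1): All A are B, All B are C → All A are C.
Middle term (dogs) distributed in premise 2.

Valid


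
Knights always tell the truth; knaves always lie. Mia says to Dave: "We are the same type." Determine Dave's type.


Mia says: "We are the same type."
Case 1: Mia is a Knight (truth-teller)
  Statement is true → they ARE the same → Dave is also a Knight
Case 2: Mia is a Knave (liar)
  Statement is false → they are NOT the same → Dave is a Knight
In both cases, Dave is a Knight.

Knight


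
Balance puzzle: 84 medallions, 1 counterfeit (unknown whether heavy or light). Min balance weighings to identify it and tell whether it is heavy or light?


Let n = 84. 168 possibilities (n medallions × lighter/heavier); each weighing has 3 outcomes.
Bound for k weighings: say the first weighing puts j medallions on each pan. If it tips, the 2j weighed medallions remain suspects (each with a known direction) and k-1 weighings give 3^(k-1) outcomes; 3^(k-1) is odd, so 2j ≤ 3^(k-1) - 1. If it balances, the n - 2j unweighed medallions remain with direction unknown: 2(n - 2j) ≤ 3^(k-1) - 1 by the same parity argument. Adding, n ≤ (3^(k-1) - 1) + (3^(k-1) - 1)/2 = (3^k - 3)/2, and the classical three-group strategy achieves this (3 medallions in 2 weighings, 12 in 3, 39 in 4, 120 in 5).
So we need the smallest k with (3^k - 3)/2 ≥ 84.
k = 4: (3^4 - 3)/2 = 39 < 84 ✗
k = 5: (3^5 - 3)/2 = 120 ≥ 84 ✓

5


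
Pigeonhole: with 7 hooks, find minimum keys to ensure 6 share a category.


Pigeonhole: to guarantee k in one of n categories, need (k-1)×n + 1.
k = 6, n = 7
Minimum = (6-1) × 7 + 1 = 5 × 7 + 1

36


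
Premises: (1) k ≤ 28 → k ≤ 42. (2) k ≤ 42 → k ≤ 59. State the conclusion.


Hypothetical syllogism: P → Q, Q → R ⊢ P → R
Premise 1: k ≤ 28 → k ≤ 42
Premise 2: k ≤ 42 → k ≤ 59
Chain the implications: the middle term (k ≤ 42) links the two.
Conclusion: If k ≤ 28, then k ≤ 59.

If k ≤ 28, then k ≤ 59.


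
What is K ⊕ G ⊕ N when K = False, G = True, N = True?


K = False, G = True, N = True
Step 1: K ⊕ G = False XOR True = True
Step 2: True ⊕ N = True XOR True = False
XOR is true when an odd number of operands are true.

False


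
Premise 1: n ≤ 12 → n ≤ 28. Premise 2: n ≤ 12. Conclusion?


Modus ponens: P → Q, P ⊢ Q
P: n ≤ 12
Q: n ≤ 28
We have P → Q and P is true.
By modus ponens, Q must be true.

n ≤ 28


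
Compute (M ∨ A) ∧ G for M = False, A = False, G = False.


M = False, A = False, G = False
Step 1: M ∨ A = False OR False = False
Step 2: False ∧ G = False AND False = False
OR is true when at least one operand is true; AND requires both.

False


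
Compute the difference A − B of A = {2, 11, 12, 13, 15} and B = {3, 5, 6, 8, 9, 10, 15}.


A = {2, 11, 12, 13, 15}
B = {3, 5, 6, 8, 9, 10, 15}
Operation: difference A − B
In A but not B: 2, 11, 12, 13

{2, 11, 12, 13}


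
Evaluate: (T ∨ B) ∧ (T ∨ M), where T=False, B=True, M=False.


T = False, B = True, M = False
Expression: (T ∨ B) ∧ (T ∨ M)
Step 1: T ∨ B = False OR True = True
Step 2: T ∨ M = False OR False = False
Step 3: (True) ∧ (False) = True AND False = False

False


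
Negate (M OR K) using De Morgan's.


De Morgan's law: ¬(P ∨ Q) ≡ ¬P ∧ ¬Q
¬(M ∨ K) = ¬M ∧ ¬K

¬M ∧ ¬K


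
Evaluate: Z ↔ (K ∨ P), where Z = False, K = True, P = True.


Z = False, K = True, P = True
Step 1: K ∨ P = True OR True = True
Step 2: Z ↔ (True): true when both sides have same truth value.
Result: False ↔ True = False

False


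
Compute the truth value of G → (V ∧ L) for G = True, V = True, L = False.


G = True, V = True, L = False
Step 1: V ∧ L = True AND False = False
Step 2: G → (False): false only when G=True and consequent=False.
Result: False

False


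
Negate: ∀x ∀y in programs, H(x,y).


Original: ∀x ∀y H(x,y)
Rule: ¬∀→∃, ¬∃→∀, negate predicate.
Negation: ∃x ∃y ¬H(x,y)

∃x ∃y ¬H(x,y)


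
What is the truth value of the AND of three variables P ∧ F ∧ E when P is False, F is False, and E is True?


P = False, F = False, E = True
Step 1: P ∧ F = False AND False = False
Step 2: (False) ∧ E = (False) AND True = False
AND is true only when ALL operands are true.

False


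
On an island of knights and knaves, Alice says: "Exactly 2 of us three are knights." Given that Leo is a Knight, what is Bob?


Alice claims exactly 2 knights among Alice, Leo, Bob.
Given: Leo is a Knight.

Case 1: Alice is a Knight (tells truth)
  Then exactly 2 of the three are knights.
  Counting Alice, Leo: 2 knight(s) so far. Need 0 more → Bob = Knave.
Case 2: Alice is a Knave (lies)
  Then the count is NOT 2.
  If Bob = Knight, count = 2 = 2 → claim would be true, contradicts lie.
  If Bob = Knave, count = 1 ≠ 2 → lie confirmed ✓

Bob is a Knave.

Knave


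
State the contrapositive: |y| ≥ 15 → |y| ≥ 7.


Original: If |y| ≥ 15, then |y| ≥ 7
Contrapositive: If ¬Q, then ¬P
Negate Q: not (|y| ≥ 7)
Negate P: not (|y| ≥ 15)

If not (|y| ≥ 7), then not (|y| ≥ 15).


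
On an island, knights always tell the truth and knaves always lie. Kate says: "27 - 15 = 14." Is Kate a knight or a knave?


Statement: "27 - 15 = 14."
Actual: 27 - 15 = 12
Claimed: 14
Statement is FALSE → Kate lies → Knave

Knave


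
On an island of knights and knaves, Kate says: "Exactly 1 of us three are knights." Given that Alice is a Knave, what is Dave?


Kate claims exactly 1 knights among Kate, Alice, Dave.
Given: Alice is a Knave.

Case 1: Kate is a Knight (tells truth)
  Then exactly 1 of the three are knights.
  Counting Kate, Alice: 1 knight(s) so far. Need 0 more → Dave = Knave.
Case 2: Kate is a Knave (lies)
  Then the count is NOT 1.
  If Dave = Knight, count = 1 = 1 → claim would be true, contradicts lie.
  If Dave = Knave, count = 0 ≠ 1 → lie confirmed ✓

Dave is a Knave.

Knave


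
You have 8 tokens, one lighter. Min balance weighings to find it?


Each weighing has 3 outcomes (left heavy / balance / right heavy), so k weighings distinguish at most 3^k cases; splitting into three near-equal groups achieves this.
Need 3^k ≥ 8: 3^1 = 3 < 8 ≤ 3^2 = 9
k = ⌈log₃(8)⌉ = 2

2


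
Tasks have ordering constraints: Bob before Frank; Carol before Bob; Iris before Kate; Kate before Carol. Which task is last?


Constraints: Bob before Frank; Carol before Bob; Iris before Kate; Kate before Carol
The last task can have nothing scheduled after it, so it must never appear on the left of a 'before'.
Tasks appearing before some other task: Bob, Carol, Iris, Kate.
The only task not in that list is Frank → it is last.

Frank


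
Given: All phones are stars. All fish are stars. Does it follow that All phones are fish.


Premise 1: All phones are stars.
Premise 2: All fish are stars.
Conclusion: All phones are fish.
Fallacy: undistributed middle. stars is predicate in both.
Counterexample: phones and fish could be disjoint subsets of stars.

Invalid


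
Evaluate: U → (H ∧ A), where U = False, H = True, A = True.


U = False, H = True, A = True
Step 1: H ∧ A = True AND True = True
Step 2: U → (True): false only when U=True and consequent=False.
Result: True

True


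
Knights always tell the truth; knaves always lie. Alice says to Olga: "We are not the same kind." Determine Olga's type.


Alice says: "We are not the same kind."
Case 1: Alice is a Knight (truth-teller)
  Statement is true → they ARE different → Olga is a Knave
Case 2: Alice is a Knave (liar)
  Statement is false → they are NOT different → Olga is a Knave
In both cases, Olga is a Knave.

Knave


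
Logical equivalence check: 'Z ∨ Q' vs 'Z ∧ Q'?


Expression 1: Z ∨ Q
Expression 2: Z ∧ Q
Truth table (Z Q | Expr1 Expr2):
  T T |   T     T
  T F |   T     F   ← differ
  F T |   T     F   ← differ
  F F |   F     F
Counterexample: Z=T, Q=F gives Expr1 = T but Expr2 = F, so the expressions are NOT logically equivalent.

No


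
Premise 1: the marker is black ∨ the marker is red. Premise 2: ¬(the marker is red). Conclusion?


Disjunctive syllogism: P ∨ Q, ¬P ⊢ Q
Disjunction: the marker is black ∨ the marker is red
We know it is not the case that the marker is red.
By disjunctive syllogism, the other disjunct must be true.

The marker is black


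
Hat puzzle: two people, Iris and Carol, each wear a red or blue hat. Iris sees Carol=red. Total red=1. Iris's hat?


Total red = 1, Carol = red
Red accounted for: 1
Remaining for Iris: 0
Iris's hat is blue.

blue


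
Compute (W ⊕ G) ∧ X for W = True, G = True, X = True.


W = True, G = True, X = True
Step 1: W ⊕ G = True XOR True = False
Step 2: False ∧ X = False AND True = False
XOR true when exactly one of W,G is true; then AND with X.

False


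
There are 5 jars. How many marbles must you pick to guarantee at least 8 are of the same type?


Pigeonhole: to guarantee k in one of n categories, need (k-1)×n + 1.
k = 8, n = 5
Minimum = (8-1) × 5 + 1 = 7 × 5 + 1

36


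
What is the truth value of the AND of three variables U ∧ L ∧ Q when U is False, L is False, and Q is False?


U = False, L = False, Q = False
Step 1: U ∧ L = False AND False = False
Step 2: (False) ∧ Q = (False) AND False = False
AND is true only when ALL operands are true.

False


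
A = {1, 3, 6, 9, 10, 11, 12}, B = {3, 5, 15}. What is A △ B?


A = {1, 3, 6, 9, 10, 11, 12}
B = {3, 5, 15}
Operation: symmetric difference
In A only: [1, 6, 9, 10, 11, 12], in B only: [5, 15]

{1, 5, 6, 9, 10, 11, 12, 15}


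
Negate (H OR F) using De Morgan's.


De Morgan's law: ¬(P ∨ Q) ≡ ¬P ∧ ¬Q
¬(H ∨ F) = ¬H ∧ ¬F

¬H ∧ ¬F


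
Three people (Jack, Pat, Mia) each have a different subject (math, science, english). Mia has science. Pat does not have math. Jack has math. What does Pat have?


From clues:
  Mia → science
  Jack → math
By elimination, Pat gets the remaining.

english


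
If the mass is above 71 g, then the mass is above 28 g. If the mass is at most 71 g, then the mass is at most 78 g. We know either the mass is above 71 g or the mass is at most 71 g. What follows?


Constructive dilemma: (P → Q) ∧ (R → S), P ∨ R ⊢ Q ∨ S
Premise 1: the mass is above 71 g → the mass is above 28 g
Premise 2: the mass is at most 71 g → the mass is at most 78 g
Premise 3: the mass is above 71 g ∨ the mass is at most 71 g
Case 1: Assuming the mass is above 71 g, then by Premise 1, the mass is above 28 g.
Case 2: Assuming the mass is at most 71 g, then by Premise 2, the mass is at most 78 g.
Since one of the mass is above 71 g or the mass is at most 71 g must hold, we get the mass is above 28 g or the mass is at most 78 g.

The mass is above 28 g or the mass is at most 78 g.


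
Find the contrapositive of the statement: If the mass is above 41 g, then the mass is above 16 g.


Original: If the mass is above 41 g, then the mass is above 16 g
Contrapositive: If ¬Q, then ¬P
Negate Q: not (the mass is above 16 g)
Negate P: not (the mass is above 41 g)

If not (the mass is above 16 g), then not (the mass is above 41 g).


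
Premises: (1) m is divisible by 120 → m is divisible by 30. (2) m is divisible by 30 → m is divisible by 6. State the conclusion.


Hypothetical syllogism: P → Q, Q → R ⊢ P → R
Premise 1: m is divisible by 120 → m is divisible by 30
Premise 2: m is divisible by 30 → m is divisible by 6
Chain the implications: the middle term (m is divisible by 30) links the two.
Conclusion: If m is divisible by 120, then m is divisible by 6.

If m is divisible by 120, then m is divisible by 6.


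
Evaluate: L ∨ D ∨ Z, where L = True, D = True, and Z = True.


L = True, D = True, Z = True
Step 1: L ∨ D = True OR True = True
Step 2: True ∨ Z = True OR True = True
OR is true when at least one operand is true.

True


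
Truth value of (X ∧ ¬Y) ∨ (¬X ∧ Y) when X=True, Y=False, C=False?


X = True, Y = False, C = False
Expression: (X ∧ ¬Y) ∨ (¬X ∧ Y)
Step 1: ¬Y = NOT False = True
Step 2: X ∧ ¬Y = True AND True = True
Step 3: ¬X = NOT True = False
Step 4: ¬X ∧ Y = False AND False = False
Step 5: (True) ∨ (False) = True OR False = True

True


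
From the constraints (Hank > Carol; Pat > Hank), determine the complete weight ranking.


Constraints: Hank > Carol; Pat > Hank
Method: at each step, the next-highest is the one remaining person who never appears on the smaller side of a constraint between remaining people.
  Step 1: remaining {Hank, Carol, Pat}; on the smaller side: {Hank, Carol} → Pat is next (Pat > Hank).
  Step 2: remaining {Hank, Carol}; on the smaller side: {Carol} → Hank is next (Hank > Carol).
  Step 3: only Carol remains → lowest.
Final ranking (highest to lowest):

Pat > Hank > Carol


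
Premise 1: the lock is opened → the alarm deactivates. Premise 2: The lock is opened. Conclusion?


Modus ponens: P → Q, P ⊢ Q
P: the lock is opened
Q: the alarm deactivates
We have P → Q and P is true.
By modus ponens, Q must be true.

The alarm deactivates


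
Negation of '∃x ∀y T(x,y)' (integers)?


Original: ∃x ∀y T(x,y)
Rule: ¬∀→∃, ¬∃→∀, negate predicate.
Negation: ∀x ∃y ¬T(x,y)

∀x ∃y ¬T(x,y)


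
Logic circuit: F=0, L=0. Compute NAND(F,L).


F AND L = 0
NOT(0) = 1

1


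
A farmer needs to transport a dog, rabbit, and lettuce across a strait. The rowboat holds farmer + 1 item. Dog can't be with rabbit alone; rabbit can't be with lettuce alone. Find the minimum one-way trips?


1. farmer+rabbit → 2. farmer ← 3. farmer+dog → 4. farmer+rabbit ← 5. farmer+lettuce → 6. farmer ← 7. farmer+rabbit →
Minimum trips = 7

7


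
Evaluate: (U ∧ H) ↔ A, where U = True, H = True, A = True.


U = True, H = True, A = True
Step 1: U ∧ H = True AND True = True
Step 2: (True) ↔ A: true when both sides have same truth value.
Result: True ↔ True = True

True


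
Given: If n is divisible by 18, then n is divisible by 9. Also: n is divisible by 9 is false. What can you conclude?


Modus tollens: P → Q, ¬Q ⊢ ¬P
P: n is divisible by 18
Q: n is divisible by 9
We have P → Q and Q is false.
By modus tollens, P must be false.

It is not the case that n is divisible by 18


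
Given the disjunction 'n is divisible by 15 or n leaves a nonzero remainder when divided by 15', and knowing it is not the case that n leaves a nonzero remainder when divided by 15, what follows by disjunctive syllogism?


Disjunctive syllogism: P ∨ Q, ¬P ⊢ Q
Disjunction: n is divisible by 15 ∨ n leaves a nonzero remainder when divided by 15
We know it is not the case that n leaves a nonzero remainder when divided by 15.
By disjunctive syllogism, the other disjunct must be true.

n is divisible by 15


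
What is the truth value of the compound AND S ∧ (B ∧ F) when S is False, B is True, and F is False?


S = False, B = True, F = False
Step 1: B ∧ F = True AND False = False
Step 2: S ∧ False = False AND False = False
AND is true only when ALL operands are true.

False


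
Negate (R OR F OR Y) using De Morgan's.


De Morgan's law: ¬(P ∨ Q ∨ R) ≡ ¬P ∧ ¬Q ∧ ¬R
¬(R ∨ F ∨ Y) = ¬R ∧ ¬F ∧ ¬Y

¬R ∧ ¬F ∧ ¬Y


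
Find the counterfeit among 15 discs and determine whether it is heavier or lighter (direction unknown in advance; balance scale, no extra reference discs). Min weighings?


Let n = 15. 30 possibilities (n discs × lighter/heavier); each weighing has 3 outcomes.
Bound for k weighings: say the first weighing puts j discs on each pan. If it tips, the 2j weighed discs remain suspects (each with a known direction) and k-1 weighings give 3^(k-1) outcomes; 3^(k-1) is odd, so 2j ≤ 3^(k-1) - 1. If it balances, the n - 2j unweighed discs remain with direction unknown: 2(n - 2j) ≤ 3^(k-1) - 1 by the same parity argument. Adding, n ≤ (3^(k-1) - 1) + (3^(k-1) - 1)/2 = (3^k - 3)/2, and the classical three-group strategy achieves this (3 discs in 2 weighings, 12 in 3, 39 in 4, 120 in 5).
So we need the smallest k with (3^k - 3)/2 ≥ 15.
k = 3: (3^3 - 3)/2 = 12 < 15 ✗
k = 4: (3^4 - 3)/2 = 39 ≥ 15 ✓

4


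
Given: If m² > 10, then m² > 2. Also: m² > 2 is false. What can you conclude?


Modus tollens: P → Q, ¬Q ⊢ ¬P
P: m² > 10
Q: m² > 2
We have P → Q and Q is false.
By modus tollens, P must be false.

It is not the case that m² > 10


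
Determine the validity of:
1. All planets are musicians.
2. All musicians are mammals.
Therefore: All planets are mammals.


Premise 1: All planets are musicians.
Premise 2: All musicians are mammals.
Conclusion: All planets are mammals.
Barbara syllogism (AAA-1): All A are B, All B are C → All A are C.
Middle term (musicians) distributed in premise 2.

Valid


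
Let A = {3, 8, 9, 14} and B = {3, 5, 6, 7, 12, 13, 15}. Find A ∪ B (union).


A = {3, 8, 9, 14}
B = {3, 5, 6, 7, 12, 13, 15}
Operation: union
All elements combined: 3, 5, 6, 7, 8, 9, 12, 13, 14, 15

{3, 5, 6, 7, 8, 9, 12, 13, 14, 15}


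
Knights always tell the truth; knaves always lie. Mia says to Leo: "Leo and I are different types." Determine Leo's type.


Mia says: "Leo and I are different types."
Case 1: Mia is a Knight (truth-teller)
  Statement is true → they ARE different → Leo is a Knave
Case 2: Mia is a Knave (liar)
  Statement is false → they are NOT different → Leo is a Knave
In both cases, Leo is a Knave.

Knave


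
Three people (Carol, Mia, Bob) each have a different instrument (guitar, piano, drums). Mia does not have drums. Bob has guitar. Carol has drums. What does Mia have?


From clues:
  Bob → guitar
  Carol → drums
By elimination, Mia gets the remaining.

piano


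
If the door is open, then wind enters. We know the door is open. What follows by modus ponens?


Modus ponens: P → Q, P ⊢ Q
P: the door is open
Q: wind enters
We have P → Q and P is true.
By modus ponens, Q must be true.

Wind enters


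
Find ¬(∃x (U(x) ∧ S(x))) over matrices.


Original: ∃x (U(x) ∧ S(x))
Rule: ¬∀→∃, ¬∃→∀, negate predicate.
Negation: ∀x (¬U(x) ∨ ¬S(x))

∀x (¬U(x) ∨ ¬S(x))


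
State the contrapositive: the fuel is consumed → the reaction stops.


Original: If the fuel is consumed, then the reaction stops
Contrapositive: If ¬Q, then ¬P
Negate Q: not (the reaction stops)
Negate P: not (the fuel is consumed)

If not (the reaction stops), then not (the fuel is consumed).


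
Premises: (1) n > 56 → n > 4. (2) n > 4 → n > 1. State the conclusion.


Hypothetical syllogism: P → Q, Q → R ⊢ P → R
Premise 1: n > 56 → n > 4
Premise 2: n > 4 → n > 1
Chain the implications: the middle term (n > 4) links the two.
Conclusion: If n > 56, then n > 1.

If n > 56, then n > 1.


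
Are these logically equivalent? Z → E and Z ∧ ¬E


Expression 1: Z → E
Expression 2: Z ∧ ¬E
Truth table (Z E | Expr1 Expr2):
  T T |   T     F   ← differ
  T F |   F     T   ← differ
  F T |   T     F   ← differ
  F F |   T     F   ← differ
Counterexample: Z=T, E=T gives Expr1 = T but Expr2 = F, so the expressions are NOT logically equivalent.

No


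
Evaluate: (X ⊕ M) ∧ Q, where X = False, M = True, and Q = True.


X = False, M = True, Q = True
Step 1: X ⊕ M = False XOR True = True
Step 2: True ∧ Q = True AND True = True
XOR true when exactly one of X,M is true; then AND with Q.

True


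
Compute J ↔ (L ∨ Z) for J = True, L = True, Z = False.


J = True, L = True, Z = False
Step 1: L ∨ Z = True OR False = True
Step 2: J ↔ (True): true when both sides have same truth value.
Result: True ↔ True = True

True


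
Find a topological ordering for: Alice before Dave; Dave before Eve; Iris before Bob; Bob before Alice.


Constraints: Alice before Dave; Dave before Eve; Iris before Bob; Bob before Alice
Method: repeatedly schedule the remaining task that has no remaining task required before it.
  Step 1: remaining {Bob, Iris, Dave, Alice, Eve}; every task except Iris still has a predecessor pending → schedule Iris.
  Step 2: remaining {Bob, Dave, Alice, Eve}; every task except Bob still has a predecessor pending → schedule Bob.
  Step 3: remaining {Dave, Alice, Eve}; every task except Alice still has a predecessor pending → schedule Alice.
  Step 4: remaining {Dave, Eve}; every task except Dave still has a predecessor pending → schedule Dave.
  Step 5: only Eve remains → schedule Eve.
Resulting order:

Iris → Bob → Alice → Dave → Eve


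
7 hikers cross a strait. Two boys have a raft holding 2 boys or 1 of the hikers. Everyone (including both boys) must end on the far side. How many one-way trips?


Per crossing of one of the hikers: boys→, one←, one of the hikers→, one← = 4 trips
7 × 4 = 28, + 1 final boys→ = 29
Minimum trips = 29

29


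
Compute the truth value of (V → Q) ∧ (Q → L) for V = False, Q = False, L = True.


V = False, Q = False, L = True
Step 1: V → Q is false only when V=True and Q=False. Result: True
Step 2: Q → L is false only when Q=True and L=False. Result: True
Step 3: True ∧ True = True

True


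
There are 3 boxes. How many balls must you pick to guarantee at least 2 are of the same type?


Pigeonhole: to guarantee k in one of n categories, need (k-1)×n + 1.
k = 2, n = 3
Minimum = (2-1) × 3 + 1 = 1 × 3 + 1

4


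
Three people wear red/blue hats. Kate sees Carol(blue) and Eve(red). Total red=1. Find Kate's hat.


Total red = 1, seen red = 1
Own red = 1 - 1 = 0
Kate's hat is blue.

blue


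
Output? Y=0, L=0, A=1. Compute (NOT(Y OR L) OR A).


Y OR L = 0
NOT(0) = 1
1 OR 1 = 1

1


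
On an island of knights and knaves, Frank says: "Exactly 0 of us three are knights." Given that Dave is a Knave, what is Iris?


Frank claims exactly 0 knights among Frank, Dave, Iris.
Given: Dave is a Knave.

Case 1: Frank is a Knight (tells truth)
  Then exactly 0 of the three are knights.
  Counting Frank, Dave: 1 knight(s) so far. Need -1 more → impossible.
Case 2: Frank is a Knave (lies)
  Then the count is NOT 0.
  If Iris = Knave, count = 0 = 0 → claim would be true, contradicts lie.
  If Iris = Knight, count = 1 ≠ 0 → lie confirmed ✓

Iris is a Knight.

Knight


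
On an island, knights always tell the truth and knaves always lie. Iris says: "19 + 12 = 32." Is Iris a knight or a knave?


Statement: "19 + 12 = 32."
Actual: 19 + 12 = 31
Claimed: 32
Statement is FALSE → Iris lies → Knave

Knave


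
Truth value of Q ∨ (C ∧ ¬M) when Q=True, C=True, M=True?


Q = True, C = True, M = True
Expression: Q ∨ (C ∧ ¬M)
Step 1: ¬M = NOT True = False
Step 2: C ∧ ¬M = True AND False = False
Step 3: Q ∨ (False) = True OR False = True

True


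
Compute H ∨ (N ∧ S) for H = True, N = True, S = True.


H = True, N = True, S = True
Step 1: N ∧ S = True AND True = True
Step 2: H ∨ True = True OR True = True
AND evaluated first (higher precedence); then OR applied.

True


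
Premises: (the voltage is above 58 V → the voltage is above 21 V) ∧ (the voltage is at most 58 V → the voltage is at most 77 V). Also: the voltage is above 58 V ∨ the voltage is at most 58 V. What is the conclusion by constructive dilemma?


Constructive dilemma: (P → Q) ∧ (R → S), P ∨ R ⊢ Q ∨ S
Premise 1: the voltage is above 58 V → the voltage is above 21 V
Premise 2: the voltage is at most 58 V → the voltage is at most 77 V
Premise 3: the voltage is above 58 V ∨ the voltage is at most 58 V
Case 1: Assuming the voltage is above 58 V, then by Premise 1, the voltage is above 21 V.
Case 2: Assuming the voltage is at most 58 V, then by Premise 2, the voltage is at most 77 V.
Since one of the voltage is above 58 V or the voltage is at most 58 V must hold, we get the voltage is above 21 V or the voltage is at most 77 V.

The voltage is above 21 V or the voltage is at most 77 V.


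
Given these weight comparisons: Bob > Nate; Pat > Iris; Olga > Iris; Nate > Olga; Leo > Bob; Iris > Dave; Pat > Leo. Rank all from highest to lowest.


Constraints: Bob > Nate; Pat > Iris; Olga > Iris; Nate > Olga; Leo > Bob; Iris > Dave; Pat > Leo
Method: at each step, the next-highest is the one remaining person who never appears on the smaller side of a constraint between remaining people.
  Step 1: remaining {Dave, Iris, Nate, Pat, Bob, Olga, Leo}; on the smaller side: {Dave, Iris, Nate, Bob, Olga, Leo} → Pat is next (Pat > Iris; Pat > Leo).
  Step 2: remaining {Dave, Iris, Nate, Bob, Olga, Leo}; on the smaller side: {Dave, Iris, Nate, Bob, Olga} → Leo is next (Leo > Bob).
  Step 3: remaining {Dave, Iris, Nate, Bob, Olga}; on the smaller side: {Dave, Iris, Nate, Olga} → Bob is next (Bob > Nate).
  Step 4: remaining {Dave, Iris, Nate, Olga}; on the smaller side: {Dave, Iris, Olga} → Nate is next (Nate > Olga).
  Step 5: remaining {Dave, Iris, Olga}; on the smaller side: {Dave, Iris} → Olga is next (Olga > Iris).
  Step 6: remaining {Dave, Iris}; on the smaller side: {Dave} → Iris is next (Iris > Dave).
  Step 7: only Dave remains → lowest.
Final ranking (highest to lowest):

Pat > Leo > Bob > Nate > Olga > Iris > Dave
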